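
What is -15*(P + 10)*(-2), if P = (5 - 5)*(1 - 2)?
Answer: 300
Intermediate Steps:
P = 0 (P = 0*(-1) = 0)
-15*(P + 10)*(-2) = -15*(0 + 10)*(-2) = -15*10*(-2) = -150*(-2) = 300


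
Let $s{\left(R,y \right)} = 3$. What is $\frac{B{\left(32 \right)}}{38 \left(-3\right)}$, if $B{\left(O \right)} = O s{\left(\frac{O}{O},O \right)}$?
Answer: $- \frac{16}{19} \approx -0.8421$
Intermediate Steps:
$B{\left(O \right)} = 3 O$ ($B{\left(O \right)} = O 3 = 3 O$)
$\frac{B{\left(32 \right)}}{38 \left(-3\right)} = \frac{3 \cdot 32}{38 \left(-3\right)} = \frac{96}{-114} = 96 \left(- \frac{1}{114}\right) = - \frac{16}{19}$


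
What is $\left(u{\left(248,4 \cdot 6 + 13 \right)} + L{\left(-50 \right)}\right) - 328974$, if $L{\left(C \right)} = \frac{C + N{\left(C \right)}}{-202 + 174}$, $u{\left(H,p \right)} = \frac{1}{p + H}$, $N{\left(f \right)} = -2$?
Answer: $- \frac{656299418}{1995} \approx -3.2897 \cdot 10^{5}$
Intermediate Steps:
$u{\left(H,p \right)} = \frac{1}{H + p}$
$L{\left(C \right)} = \frac{1}{14} - \frac{C}{28}$ ($L{\left(C \right)} = \frac{C - 2}{-202 + 174} = \frac{-2 + C}{-28} = \left(-2 + C\right) \left(- \frac{1}{28}\right) = \frac{1}{14} - \frac{C}{28}$)
$\left(u{\left(248,4 \cdot 6 + 13 \right)} + L{\left(-50 \right)}\right) - 328974 = \left(\frac{1}{248 + \left(4 \cdot 6 + 13\right)} + \left(\frac{1}{14} - - \frac{25}{14}\right)\right) - 328974 = \left(\frac{1}{248 + \left(24 + 13\right)} + \left(\frac{1}{14} + \frac{25}{14}\right)\right) - 328974 = \left(\frac{1}{248 + 37} + \frac{13}{7}\right) - 328974 = \left(\frac{1}{285} + \frac{13}{7}\right) - 328974 = \frac{3712}{1995} - 328974 = - \frac{656299418}{1995}$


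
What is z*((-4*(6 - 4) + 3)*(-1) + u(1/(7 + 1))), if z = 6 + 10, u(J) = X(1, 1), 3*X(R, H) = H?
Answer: 256/3 ≈ 85.333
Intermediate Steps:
X(R, H) = H/3
u(J) = 1/3 (u(J) = (1/3)*1 = 1/3)
z = 16
z*((-4*(6 - 4) + 3)*(-1) + u(1/(7 + 1))) = 16*((-4*(6 - 4) + 3)*(-1) + 1/3) = 16*((-4*2 + 3)*(-1) + 1/3) = 16*((-8 + 3)*(-1) + 1/3) = 16*(-5*(-1) + 1/3) = 16*(5 + 1/3) = 16*(16/3) = 256/3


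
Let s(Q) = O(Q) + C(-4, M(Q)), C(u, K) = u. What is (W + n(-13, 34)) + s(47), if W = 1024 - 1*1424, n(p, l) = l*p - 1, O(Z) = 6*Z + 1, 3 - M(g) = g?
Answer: -564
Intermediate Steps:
M(g) = 3 - g
O(Z) = 1 + 6*Z
s(Q) = -3 + 6*Q (s(Q) = (1 + 6*Q) - 4 = -3 + 6*Q)
n(p, l) = -1 + l*p
W = -400 (W = 1024 - 1424 = -400)
(W + n(-13, 34)) + s(47) = (-400 + (-1 + 34*(-13))) + (-3 + 6*47) = (-400 + (-1 - 442)) + (-3 + 282) = (-400 - 443) + 279 = -843 + 279 = -564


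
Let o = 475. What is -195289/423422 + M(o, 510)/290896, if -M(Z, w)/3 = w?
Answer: -14364156151/30792941528 ≈ -0.46648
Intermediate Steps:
M(Z, w) = -3*w
-195289/423422 + M(o, 510)/290896 = -195289/423422 - 3*510/290896 = -195289*1/423422 - 1530*1/290896 = -195289/423422 - 765/145448 = -14364156151/30792941528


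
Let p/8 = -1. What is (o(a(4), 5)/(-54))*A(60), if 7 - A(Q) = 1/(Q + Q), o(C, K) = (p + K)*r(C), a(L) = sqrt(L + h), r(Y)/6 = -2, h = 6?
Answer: -839/180 ≈ -4.6611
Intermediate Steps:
r(Y) = -12 (r(Y) = 6*(-2) = -12)
p = -8 (p = 8*(-1) = -8)
a(L) = sqrt(6 + L) (a(L) = sqrt(L + 6) = sqrt(6 + L))
o(C, K) = 96 - 12*K (o(C, K) = (-8 + K)*(-12) = 96 - 12*K)
A(Q) = 7 - 1/(2*Q) (A(Q) = 7 - 1/(Q + Q) = 7 - 1/(2*Q))
(o(a(4), 5)/(-54))*A(60) = ((96 - 12*5)/(-54))*(7 - 1/2/60) = ((96 - 60)*(-1/54))*(7 - 1/2*1/60) = (36*(-1/54))*(7 - 1/120) = -2/3*839/120 = -839/180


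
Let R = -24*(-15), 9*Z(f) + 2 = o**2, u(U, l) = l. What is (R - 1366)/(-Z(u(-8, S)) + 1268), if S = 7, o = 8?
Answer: -4527/5675 ≈ -0.79771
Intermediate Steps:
Z(f) = 62/9 (Z(f) = -2/9 + (1/9)*8**2 = -2/9 + (1/9)*64 = -2/9 + 64/9 = 62/9)
R = 360
(R - 1366)/(-Z(u(-8, S)) + 1268) = (360 - 1366)/(-1*62/9 + 1268) = -1006/(-62/9 + 1268) = -1006/11350/9 = -1006*9/11350 = -4527/5675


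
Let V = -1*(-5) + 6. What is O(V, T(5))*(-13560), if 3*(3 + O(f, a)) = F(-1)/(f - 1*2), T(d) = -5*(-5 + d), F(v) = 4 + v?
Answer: 117520/3 ≈ 39173.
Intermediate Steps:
T(d) = 25 - 5*d
V = 11 (V = 5 + 6 = 11)
O(f, a) = -3 + 1/(-2 + f) (O(f, a) = -3 + ((4 - 1)/(f - 1*2))/3 = -3 + (3/(f - 2))/3 = -3 + (3/(-2 + f))/3 = -3 + 1/(-2 + f))
O(V, T(5))*(-13560) = ((7 - 3*11)/(-2 + 11))*(-13560) = ((7 - 33)/9)*(-13560) = ((⅑)*(-26))*(-13560) = -26/9*(-13560) = 117520/3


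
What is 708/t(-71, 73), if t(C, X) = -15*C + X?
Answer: 354/569 ≈ 0.62214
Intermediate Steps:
t(C, X) = X - 15*C
708/t(-71, 73) = 708/(73 - 15*(-71)) = 708/(73 + 1065) = 708/1138 = 708*(1/1138) = 354/569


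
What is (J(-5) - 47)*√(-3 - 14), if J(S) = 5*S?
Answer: -72*I*√17 ≈ -296.86*I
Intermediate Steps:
(J(-5) - 47)*√(-3 - 14) = (5*(-5) - 47)*√(-3 - 14) = (-25 - 47)*√(-17) = -72*I*√17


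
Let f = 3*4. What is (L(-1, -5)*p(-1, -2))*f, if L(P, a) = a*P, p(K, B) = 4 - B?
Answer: 360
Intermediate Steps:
L(P, a) = P*a
f = 12
(L(-1, -5)*p(-1, -2))*f = ((-1*(-5))*(4 - 1*(-2)))*12 = (5*(4 + 2))*12 = (5*6)*12 = 30*12 = 360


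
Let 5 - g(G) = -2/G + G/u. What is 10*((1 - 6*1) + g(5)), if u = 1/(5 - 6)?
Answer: 54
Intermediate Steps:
u = -1 (u = 1/(-1) = -1)
g(G) = 5 + G + 2/G (g(G) = 5 - (-2/G + G/(-1)) = 5 - (-2/G + G*(-1)) = 5 - (-2/G - G) = 5 - (-G - 2/G) = 5 + (G + 2/G) = 5 + G + 2/G)
10*((1 - 6*1) + g(5)) = 10*((1 - 6*1) + (5 + 5 + 2/5)) = 10*((1 - 6) + (5 + 5 + 2*(⅕))) = 10*(-5 + (5 + 5 + ⅖)) = 10*(-5 + 52/5) = 10*(27/5) = 54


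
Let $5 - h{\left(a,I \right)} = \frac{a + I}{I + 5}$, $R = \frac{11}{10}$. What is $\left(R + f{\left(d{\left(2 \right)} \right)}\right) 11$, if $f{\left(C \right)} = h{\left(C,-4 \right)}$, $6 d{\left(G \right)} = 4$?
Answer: $\frac{3113}{30} \approx 103.77$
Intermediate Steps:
$d{\left(G \right)} = \frac{2}{3}$ ($d{\left(G \right)} = \frac{1}{6} \cdot 4 = \frac{2}{3}$)
$R = \frac{11}{10}$ ($R = 11 \cdot \frac{1}{10} = \frac{11}{10} \approx 1.1$)
$h{\left(a,I \right)} = 5 - \frac{I + a}{5 + I}$ ($h{\left(a,I \right)} = 5 - \frac{a + I}{I + 5} = 5 - \frac{I + a}{5 + I}$)
$f{\left(C \right)} = 9 - C$ ($f{\left(C \right)} = \frac{25 - C + 4 \left(-4\right)}{5 - 4} = \frac{25 - C - 16}{1} = 1 \left(9 - C\right) = 9 - C$)
$\left(R + f{\left(d{\left(2 \right)} \right)}\right) 11 = \left(\frac{11}{10} + \left(9 - \frac{2}{3}\right)\right) 11 = \left(\frac{11}{10} + \frac{25}{3}\right) 11 = \frac{283}{30} \cdot 11 = \frac{3113}{30}$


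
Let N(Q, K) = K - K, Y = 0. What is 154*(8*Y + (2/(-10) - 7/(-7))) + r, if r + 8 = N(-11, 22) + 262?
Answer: 1886/5 ≈ 377.20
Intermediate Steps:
N(Q, K) = 0
r = 254 (r = -8 + (0 + 262) = -8 + 262 = 254)
154*(8*Y + (2/(-10) - 7/(-7))) + r = 154*(8*0 + (2/(-10) - 7/(-7))) + 254 = 154*(0 + (2*(-⅒) - 7*(-⅐))) + 254 = 154*(0 + (-⅕ + 1)) + 254 = 154*(0 + ⅘) + 254 = 154*(⅘) + 254 = 616/5 + 254 = 1886/5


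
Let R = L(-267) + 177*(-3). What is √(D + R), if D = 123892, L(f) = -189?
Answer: 2*√30793 ≈ 350.96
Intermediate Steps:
R = -720 (R = -189 + 177*(-3) = -189 - 531 = -720)
√(D + R) = √(123892 - 720) = √123172 = 2*√30793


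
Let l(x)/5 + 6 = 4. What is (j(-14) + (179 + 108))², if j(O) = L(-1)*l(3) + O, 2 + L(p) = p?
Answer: 91809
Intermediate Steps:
L(p) = -2 + p
l(x) = -10 (l(x) = -30 + 5*4 = -30 + 20 = -10)
j(O) = 30 + O (j(O) = (-2 - 1)*(-10) + O = -3*(-10) + O = 30 + O)
(j(-14) + (179 + 108))² = ((30 - 14) + (179 + 108))² = (16 + 287)² = 303² = 91809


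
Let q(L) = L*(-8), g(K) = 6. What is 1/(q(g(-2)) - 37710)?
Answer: -1/37758 ≈ -2.6484e-5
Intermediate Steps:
q(L) = -8*L
1/(q(g(-2)) - 37710) = 1/(-8*6 - 37710) = 1/(-48 - 37710) = 1/(-37758) = -1/37758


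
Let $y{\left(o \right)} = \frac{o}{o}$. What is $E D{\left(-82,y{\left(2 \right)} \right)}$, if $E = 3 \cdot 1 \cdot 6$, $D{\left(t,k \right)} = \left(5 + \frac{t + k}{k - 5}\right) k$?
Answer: $\frac{909}{2} \approx 454.5$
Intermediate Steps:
$y{\left(o \right)} = 1$
$D{\left(t,k \right)} = k \left(5 + \frac{k + t}{-5 + k}\right)$ ($D{\left(t,k \right)} = \left(5 + \frac{k + t}{-5 + k}\right) k = k \left(5 + \frac{k + t}{-5 + k}\right)$)
$E = 18$ ($E = 3 \cdot 6 = 18$)
$E D{\left(-82,y{\left(2 \right)} \right)} = 18 \cdot 1 \frac{1}{-5 + 1} \left(-25 - 82 + 6 \cdot 1\right) = 18 \cdot 1 \frac{1}{-4} \left(-25 - 82 + 6\right) = 18 \cdot 1 \left(- \frac{1}{4}\right) \left(-101\right) = 18 \cdot \frac{101}{4} = \frac{909}{2}$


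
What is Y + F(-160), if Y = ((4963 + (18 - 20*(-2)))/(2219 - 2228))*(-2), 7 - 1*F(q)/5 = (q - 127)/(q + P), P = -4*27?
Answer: 2762761/2412 ≈ 1145.4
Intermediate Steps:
P = -108
F(q) = 35 - 5*(-127 + q)/(-108 + q) (F(q) = 35 - 5*(q - 127)/(q - 108) = 35 - 5*(-127 + q)/(-108 + q))
Y = 10042/9 (Y = ((4963 + (18 + 40))/(-9))*(-2) = ((4963 + 58)*(-1/9))*(-2) = (5021*(-1/9))*(-2) = -5021/9*(-2) = 10042/9 ≈ 1115.8)
Y + F(-160) = 10042/9 + 5*(-629 + 6*(-160))/(-108 - 160) = 10042/9 + 5*(-629 - 960)/(-268) = 10042/9 + 5*(-1/268)*(-1589) = 10042/9 + 7945/268 = 2762761/2412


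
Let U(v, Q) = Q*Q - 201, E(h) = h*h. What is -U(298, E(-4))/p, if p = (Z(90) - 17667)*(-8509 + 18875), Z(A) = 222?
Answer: 11/36166974 ≈ 3.0415e-7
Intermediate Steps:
E(h) = h²
U(v, Q) = -201 + Q² (U(v, Q) = Q² - 201 = -201 + Q²)
p = -180834870 (p = (222 - 17667)*(-8509 + 18875) = -17445*10366 = -180834870)
-U(298, E(-4))/p = -(-201 + ((-4)²)²)/(-180834870) = -(-201 + 16²)*(-1)/180834870 = -(-201 + 256)*(-1)/180834870 = -55*(-1)/180834870 = -1*(-11/36166974) = 11/36166974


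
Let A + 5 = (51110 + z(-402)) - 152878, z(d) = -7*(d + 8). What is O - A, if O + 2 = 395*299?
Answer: 217118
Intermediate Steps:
O = 118103 (O = -2 + 395*299 = -2 + 118105 = 118103)
z(d) = -56 - 7*d (z(d) = -7*(8 + d) = -56 - 7*d)
A = -99015 (A = -5 + ((51110 + (-56 - 7*(-402))) - 152878) = -5 + ((51110 + (-56 + 2814)) - 152878) = -5 + ((51110 + 2758) - 152878) = -5 + (53868 - 152878) = -5 - 99010 = -99015)
O - A = 118103 - 1*(-99015) = 118103 + 99015 = 217118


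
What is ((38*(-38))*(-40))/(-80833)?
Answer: -57760/80833 ≈ -0.71456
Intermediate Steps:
((38*(-38))*(-40))/(-80833) = -1444*(-40)*(-1/80833) = 57760*(-1/80833) = -57760/80833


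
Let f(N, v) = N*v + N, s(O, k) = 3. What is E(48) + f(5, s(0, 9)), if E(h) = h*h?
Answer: 2324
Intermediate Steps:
E(h) = h²
f(N, v) = N + N*v
E(48) + f(5, s(0, 9)) = 48² + 5*(1 + 3) = 2304 + 5*4 = 2304 + 20 = 2324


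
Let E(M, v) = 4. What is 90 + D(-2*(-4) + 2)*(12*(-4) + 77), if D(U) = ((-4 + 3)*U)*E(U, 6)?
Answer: -1070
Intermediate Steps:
D(U) = -4*U (D(U) = ((-4 + 3)*U)*4 = -U*4 = -4*U)
90 + D(-2*(-4) + 2)*(12*(-4) + 77) = 90 + (-4*(-2*(-4) + 2))*(12*(-4) + 77) = 90 + (-4*(8 + 2))*(-48 + 77) = 90 - 4*10*29 = 90 - 40*29 = 90 - 1160 = -1070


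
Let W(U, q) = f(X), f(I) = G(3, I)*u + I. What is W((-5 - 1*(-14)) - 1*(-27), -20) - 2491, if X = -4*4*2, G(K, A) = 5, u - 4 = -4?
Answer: -2523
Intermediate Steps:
u = 0 (u = 4 - 4 = 0)
X = -32 (X = -16*2 = -32)
f(I) = I (f(I) = 5*0 + I = 0 + I = I)
W(U, q) = -32
W((-5 - 1*(-14)) - 1*(-27), -20) - 2491 = -32 - 2491 = -2523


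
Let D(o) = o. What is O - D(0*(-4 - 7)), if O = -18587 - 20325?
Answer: -38912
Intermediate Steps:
O = -38912
O - D(0*(-4 - 7)) = -38912 - 0*(-4 - 7) = -38912 - 0*(-11) = -38912 - 1*0 = -38912 + 0 = -38912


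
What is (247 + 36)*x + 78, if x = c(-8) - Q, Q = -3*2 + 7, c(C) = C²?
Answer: 17907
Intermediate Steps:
Q = 1 (Q = -6 + 7 = 1)
x = 63 (x = (-8)² - 1*1 = 64 - 1 = 63)
(247 + 36)*x + 78 = (247 + 36)*63 + 78 = 283*63 + 78 = 17829 + 78 = 17907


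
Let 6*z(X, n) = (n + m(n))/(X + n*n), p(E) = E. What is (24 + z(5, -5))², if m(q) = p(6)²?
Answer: 18931201/32400 ≈ 584.30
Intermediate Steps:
m(q) = 36 (m(q) = 6² = 36)
z(X, n) = (36 + n)/(6*(X + n²)) (z(X, n) = ((n + 36)/(X + n*n))/6 = ((36 + n)/(X + n²))/6 = (36 + n)/(6*(X + n²)))
(24 + z(5, -5))² = (24 + (6 + (⅙)*(-5))/(5 + (-5)²))² = (24 + (6 - ⅚)/(5 + 25))² = (24 + (31/6)/30)² = (24 + (1/30)*(31/6))² = (24 + 31/180)² = (4351/180)² = 18931201/32400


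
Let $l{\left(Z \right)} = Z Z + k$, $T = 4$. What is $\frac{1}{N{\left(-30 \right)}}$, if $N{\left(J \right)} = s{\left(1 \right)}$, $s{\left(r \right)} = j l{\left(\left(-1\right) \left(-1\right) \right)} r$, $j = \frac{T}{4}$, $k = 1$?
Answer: $\frac{1}{2} \approx 0.5$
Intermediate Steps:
$j = 1$ ($j = \frac{4}{4} = 4 \cdot \frac{1}{4} = 1$)
$l{\left(Z \right)} = 1 + Z^{2}$ ($l{\left(Z \right)} = Z Z + 1 = Z^{2} + 1 = 1 + Z^{2}$)
$s{\left(r \right)} = 2 r$ ($s{\left(r \right)} = 1 \left(1 + \left(\left(-1\right) \left(-1\right)\right)^{2}\right) r = 1 \left(1 + 1^{2}\right) r = 1 \left(1 + 1\right) r = 1 \cdot 2 r = 2 r$)
$N{\left(J \right)} = 2$ ($N{\left(J \right)} = 2 \cdot 1 = 2$)
$\frac{1}{N{\left(-30 \right)}} = \frac{1}{2}$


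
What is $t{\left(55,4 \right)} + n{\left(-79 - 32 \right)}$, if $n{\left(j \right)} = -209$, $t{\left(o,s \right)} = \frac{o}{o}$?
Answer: $-208$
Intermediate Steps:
$t{\left(o,s \right)} = 1$
$t{\left(55,4 \right)} + n{\left(-79 - 32 \right)} = 1 - 209 = -208$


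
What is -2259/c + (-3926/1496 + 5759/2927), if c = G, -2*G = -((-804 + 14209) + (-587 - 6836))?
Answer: -3082270281/2182827812 ≈ -1.4121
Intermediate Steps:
G = 2991 (G = -(-1)*((-804 + 14209) + (-587 - 6836))/2 = -(-1)*(13405 - 7423)/2 = -(-1)*5982/2 = -½*(-5982) = 2991)
c = 2991
-2259/c + (-3926/1496 + 5759/2927) = -2259/2991 + (-3926/1496 + 5759/2927) = -2259*1/2991 + (-3926*1/1496 + 5759*(1/2927)) = -753/997 + (-1963/748 + 5759/2927) = -753/997 - 1437969/2189396 = -3082270281/2182827812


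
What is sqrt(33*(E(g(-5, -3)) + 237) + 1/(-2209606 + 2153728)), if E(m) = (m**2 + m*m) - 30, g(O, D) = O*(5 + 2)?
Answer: sqrt(273770847804126)/55878 ≈ 296.11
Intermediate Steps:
g(O, D) = 7*O (g(O, D) = O*7 = 7*O)
E(m) = -30 + 2*m**2 (E(m) = (m**2 + m**2) - 30 = 2*m**2 - 30 = -30 + 2*m**2)
sqrt(33*(E(g(-5, -3)) + 237) + 1/(-2209606 + 2153728)) = sqrt(33*((-30 + 2*(7*(-5))**2) + 237) + 1/(-2209606 + 2153728)) = sqrt(33*((-30 + 2*(-35)**2) + 237) + 1/(-55878)) = sqrt(33*((-30 + 2*1225) + 237) - 1/55878) = sqrt(33*((-30 + 2450) + 237) - 1/55878) = sqrt(33*(2420 + 237) - 1/55878) = sqrt(33*2657 - 1/55878) = sqrt(87681 - 1/55878) = sqrt(4899438917/55878) = sqrt(273770847804126)/55878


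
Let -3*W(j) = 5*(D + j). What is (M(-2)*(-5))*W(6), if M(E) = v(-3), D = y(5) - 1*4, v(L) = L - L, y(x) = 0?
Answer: 0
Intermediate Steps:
v(L) = 0
D = -4 (D = 0 - 1*4 = 0 - 4 = -4)
W(j) = 20/3 - 5*j/3 (W(j) = -5*(-4 + j)/3 = -(-20 + 5*j)/3 = 20/3 - 5*j/3)
M(E) = 0
(M(-2)*(-5))*W(6) = (0*(-5))*(20/3 - 5/3*6) = 0*(20/3 - 10) = 0*(-10/3) = 0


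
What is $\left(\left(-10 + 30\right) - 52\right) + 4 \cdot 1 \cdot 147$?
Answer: $556$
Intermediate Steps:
$\left(\left(-10 + 30\right) - 52\right) + 4 \cdot 1 \cdot 147 = \left(20 - 52\right) + 4 \cdot 147 = -32 + 588 = 556$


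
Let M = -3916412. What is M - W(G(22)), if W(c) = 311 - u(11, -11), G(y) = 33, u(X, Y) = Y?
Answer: -3916734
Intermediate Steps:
W(c) = 322 (W(c) = 311 - 1*(-11) = 311 + 11 = 322)
M - W(G(22)) = -3916412 - 1*322 = -3916412 - 322 = -3916734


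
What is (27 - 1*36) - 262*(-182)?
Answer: 47675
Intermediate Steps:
(27 - 1*36) - 262*(-182) = (27 - 36) + 47684 = -9 + 47684 = 47675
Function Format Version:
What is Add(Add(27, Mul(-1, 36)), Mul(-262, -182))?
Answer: 47675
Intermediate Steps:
Add(Add(27, Mul(-1, 36)), Mul(-262, -182)) = Add(Add(27, -36), 47684) = Add(-9, 47684) = 47675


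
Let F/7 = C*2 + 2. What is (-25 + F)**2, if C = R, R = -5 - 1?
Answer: 9025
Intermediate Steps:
R = -6
C = -6
F = -70 (F = 7*(-6*2 + 2) = 7*(-12 + 2) = 7*(-10) = -70)
(-25 + F)**2 = (-25 - 70)**2 = (-95)**2 = 9025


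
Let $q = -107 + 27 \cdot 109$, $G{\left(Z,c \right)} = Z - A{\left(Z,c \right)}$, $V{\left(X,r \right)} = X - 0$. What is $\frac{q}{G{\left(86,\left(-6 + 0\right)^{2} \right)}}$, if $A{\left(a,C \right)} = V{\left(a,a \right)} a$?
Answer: $- \frac{1418}{3655} \approx -0.38796$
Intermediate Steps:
$V{\left(X,r \right)} = X$ ($V{\left(X,r \right)} = X + 0 = X$)
$A{\left(a,C \right)} = a^{2}$ ($A{\left(a,C \right)} = a a = a^{2}$)
$G{\left(Z,c \right)} = Z - Z^{2}$
$q = 2836$ ($q = -107 + 2943 = 2836$)
$\frac{q}{G{\left(86,\left(-6 + 0\right)^{2} \right)}} = \frac{2836}{86 \left(1 - 86\right)} = \frac{2836}{86 \left(-85\right)} = \frac{2836}{-7310} = 2836 \left(- \frac{1}{7310}\right) = - \frac{1418}{3655}$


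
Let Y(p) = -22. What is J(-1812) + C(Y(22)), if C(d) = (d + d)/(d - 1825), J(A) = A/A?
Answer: 1891/1847 ≈ 1.0238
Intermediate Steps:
J(A) = 1
C(d) = 2*d/(-1825 + d) (C(d) = (2*d)/(-1825 + d) = 2*d/(-1825 + d))
J(-1812) + C(Y(22)) = 1 + 2*(-22)/(-1825 - 22) = 1 + 2*(-22)/(-1847) = 1 + 2*(-22)*(-1/1847) = 1 + 44/1847 = 1891/1847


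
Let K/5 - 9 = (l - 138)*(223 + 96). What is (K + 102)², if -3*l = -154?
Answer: 171610519081/9 ≈ 1.9068e+10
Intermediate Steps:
l = 154/3 (l = -⅓*(-154) = 154/3 ≈ 51.333)
K = -414565/3 (K = 45 + 5*((154/3 - 138)*(223 + 96)) = 45 + 5*(-260/3*319) = 45 + 5*(-82940/3) = 45 - 414700/3 = -414565/3 ≈ -1.3819e+5)
(K + 102)² = (-414565/3 + 102)² = (-414259/3)² = 171610519081/9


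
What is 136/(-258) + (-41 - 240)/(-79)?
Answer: 30877/10191 ≈ 3.0298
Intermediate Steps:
136/(-258) + (-41 - 240)/(-79) = 136*(-1/258) - 281*(-1/79) = -68/129 + 281/79 = 30877/10191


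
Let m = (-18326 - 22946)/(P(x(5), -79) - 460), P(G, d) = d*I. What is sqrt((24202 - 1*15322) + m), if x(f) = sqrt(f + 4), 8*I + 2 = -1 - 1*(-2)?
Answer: 4*sqrt(7271106791)/3601 ≈ 94.719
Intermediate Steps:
I = -1/8 (I = -1/4 + (-1 - 1*(-2))/8 = -1/4 + (-1 + 2)/8 = -1/4 + (1/8)*1 = -1/4 + 1/8 = -1/8 ≈ -0.12500)
x(f) = sqrt(4 + f)
P(G, d) = -d/8 (P(G, d) = d*(-1/8) = -d/8)
m = 330176/3601 (m = (-18326 - 22946)/(-1/8*(-79) - 460) = -41272/(79/8 - 460) = -41272/(-3601/8) = -41272*(-8/3601) = 330176/3601 ≈ 91.690)
sqrt((24202 - 1*15322) + m) = sqrt((24202 - 1*15322) + 330176/3601) = sqrt((24202 - 15322) + 330176/3601) = sqrt(8880 + 330176/3601) = sqrt(32307056/3601) = 4*sqrt(7271106791)/3601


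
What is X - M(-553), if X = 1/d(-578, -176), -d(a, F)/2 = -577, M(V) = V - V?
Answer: 1/1154 ≈ 0.00086655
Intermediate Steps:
M(V) = 0
d(a, F) = 1154 (d(a, F) = -2*(-577) = 1154)
X = 1/1154 ≈ 0.00086655
X - M(-553) = 1/1154 - 1*0 = 1/1154 + 0 = 1/1154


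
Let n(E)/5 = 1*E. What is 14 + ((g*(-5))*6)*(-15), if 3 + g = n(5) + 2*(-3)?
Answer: 7214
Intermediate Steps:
n(E) = 5*E (n(E) = 5*(1*E) = 5*E)
g = 16 (g = -3 + (5*5 + 2*(-3)) = -3 + (25 - 6) = -3 + 19 = 16)
14 + ((g*(-5))*6)*(-15) = 14 + ((16*(-5))*6)*(-15) = 14 - 80*6*(-15) = 14 - 480*(-15) = 14 + 7200 = 7214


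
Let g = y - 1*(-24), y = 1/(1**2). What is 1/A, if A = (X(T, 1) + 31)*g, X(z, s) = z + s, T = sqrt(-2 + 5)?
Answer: 32/25525 - sqrt(3)/25525 ≈ 0.0011858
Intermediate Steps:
T = sqrt(3) ≈ 1.7320
y = 1 (y = 1/1 = 1)
g = 25 (g = 1 - 1*(-24) = 1 + 24 = 25)
X(z, s) = s + z
A = 800 + 25*sqrt(3) (A = ((1 + sqrt(3)) + 31)*25 = (32 + sqrt(3))*25 = 800 + 25*sqrt(3) ≈ 843.30)
1/A = 1/(800 + 25*sqrt(3))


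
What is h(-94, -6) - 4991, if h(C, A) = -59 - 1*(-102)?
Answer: -4948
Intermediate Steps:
h(C, A) = 43 (h(C, A) = -59 + 102 = 43)
h(-94, -6) - 4991 = 43 - 4991 = -4948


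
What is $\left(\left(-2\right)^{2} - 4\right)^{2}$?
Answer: $0$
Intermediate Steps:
$\left(\left(-2\right)^{2} - 4\right)^{2} = \left(4 - 4\right)^{2} = 0^{2} = 0$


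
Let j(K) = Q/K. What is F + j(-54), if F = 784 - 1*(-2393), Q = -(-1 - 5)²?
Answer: 9533/3 ≈ 3177.7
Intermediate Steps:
Q = -36 (Q = -1*(-6)² = -1*36 = -36)
F = 3177 (F = 784 + 2393 = 3177)
j(K) = -36/K
F + j(-54) = 3177 - 36/(-54) = 3177 - 36*(-1/54) = 3177 + ⅔ = 9533/3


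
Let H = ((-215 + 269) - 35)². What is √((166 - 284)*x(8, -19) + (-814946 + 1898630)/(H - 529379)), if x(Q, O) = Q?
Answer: I*√1350822296858/37787 ≈ 30.758*I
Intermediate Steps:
H = 361 (H = (54 - 35)² = 19² = 361)
√((166 - 284)*x(8, -19) + (-814946 + 1898630)/(H - 529379)) = √((166 - 284)*8 + (-814946 + 1898630)/(361 - 529379)) = √(-118*8 + 1083684/(-529018)) = √(-944 + 1083684*(-1/529018)) = √(-944 - 77406/37787) = √(-35748334/37787) = I*√1350822296858/37787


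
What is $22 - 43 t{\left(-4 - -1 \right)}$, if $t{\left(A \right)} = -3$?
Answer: $151$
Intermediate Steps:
$22 - 43 t{\left(-4 - -1 \right)} = 22 - -129 = 22 + 129 = 151$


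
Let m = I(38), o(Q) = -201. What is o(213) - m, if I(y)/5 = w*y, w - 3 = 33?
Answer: -7041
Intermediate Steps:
w = 36 (w = 3 + 33 = 36)
I(y) = 180*y (I(y) = 5*(36*y) = 180*y)
m = 6840 (m = 180*38 = 6840)
o(213) - m = -201 - 1*6840 = -201 - 6840 = -7041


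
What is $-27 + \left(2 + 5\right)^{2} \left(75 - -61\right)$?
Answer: $6637$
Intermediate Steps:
$-27 + \left(2 + 5\right)^{2} \left(75 - -61\right) = -27 + 7^{2} \left(75 + 61\right) = -27 + 49 \cdot 136 = -27 + 6664 = 6637$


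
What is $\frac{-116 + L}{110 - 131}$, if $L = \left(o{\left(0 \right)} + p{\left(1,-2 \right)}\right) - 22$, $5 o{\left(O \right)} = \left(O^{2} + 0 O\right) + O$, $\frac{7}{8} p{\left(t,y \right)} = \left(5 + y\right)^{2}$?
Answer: $\frac{298}{49} \approx 6.0816$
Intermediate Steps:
$p{\left(t,y \right)} = \frac{8 \left(5 + y\right)^{2}}{7}$
$o{\left(O \right)} = \frac{O}{5} + \frac{O^{2}}{5}$ ($o{\left(O \right)} = \frac{\left(O^{2} + 0 O\right) + O}{5} = \frac{\left(O^{2} + 0\right) + O}{5} = \frac{O^{2} + O}{5} = \frac{O + O^{2}}{5} = \frac{O}{5} + \frac{O^{2}}{5}$)
$L = - \frac{82}{7}$ ($L = \left(\frac{1}{5} \cdot 0 \left(1 + 0\right) + \frac{8 \left(5 - 2\right)^{2}}{7}\right) - 22 = \left(\frac{1}{5} \cdot 0 \cdot 1 + \frac{8 \cdot 3^{2}}{7}\right) - 22 = \left(0 + \frac{8}{7} \cdot 9\right) - 22 = \left(0 + \frac{72}{7}\right) - 22 = \frac{72}{7} - 22 = - \frac{82}{7} \approx -11.714$)
$\frac{-116 + L}{110 - 131} = \frac{-116 - \frac{82}{7}}{110 - 131} = \frac{1}{-21} \left(- \frac{894}{7}\right) = \left(- \frac{1}{21}\right) \left(- \frac{894}{7}\right) = \frac{298}{49}$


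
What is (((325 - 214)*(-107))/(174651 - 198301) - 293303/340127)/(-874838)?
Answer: 2896927571/7037199977674900 ≈ 4.1166e-7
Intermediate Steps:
(((325 - 214)*(-107))/(174651 - 198301) - 293303/340127)/(-874838) = ((111*(-107))/(-23650) - 293303*1/340127)*(-1/874838) = (-11877*(-1/23650) - 293303/340127)*(-1/874838) = (11877/23650 - 293303/340127)*(-1/874838) = -2896927571/8044003550*(-1/874838) = 2896927571/7037199977674900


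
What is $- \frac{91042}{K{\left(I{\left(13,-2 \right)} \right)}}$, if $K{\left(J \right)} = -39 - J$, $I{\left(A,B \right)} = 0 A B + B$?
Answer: $\frac{91042}{37} \approx 2460.6$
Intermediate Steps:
$I{\left(A,B \right)} = B$ ($I{\left(A,B \right)} = 0 B + B = 0 + B = B$)
$- \frac{91042}{K{\left(I{\left(13,-2 \right)} \right)}} = - \frac{91042}{-39 - -2} = - \frac{91042}{-39 + 2} = - \frac{91042}{-37} = \left(-91042\right) \left(- \frac{1}{37}\right) = \frac{91042}{37}$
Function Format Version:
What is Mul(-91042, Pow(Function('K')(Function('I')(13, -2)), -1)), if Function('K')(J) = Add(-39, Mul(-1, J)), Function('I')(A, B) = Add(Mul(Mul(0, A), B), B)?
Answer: Rational(91042, 37) ≈ 2460.6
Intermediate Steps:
Function('I')(A, B) = B (Function('I')(A, B) = Add(Mul(0, B), B) = Add(0, B) = B)
Mul(-91042, Pow(Function('K')(Function('I')(13, -2)), -1)) = Mul(-91042, Pow(Add(-39, Mul(-1, -2)), -1)) = Mul(-91042, Pow(Add(-39, 2), -1)) = Mul(-91042, Pow(-37, -1)) = Mul(-91042, Rational(-1, 37)) = Rational(91042, 37)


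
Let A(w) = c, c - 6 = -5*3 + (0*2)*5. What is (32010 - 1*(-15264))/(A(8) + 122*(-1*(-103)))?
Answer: 47274/12557 ≈ 3.7648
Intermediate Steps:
c = -9 (c = 6 + (-5*3 + (0*2)*5) = 6 + (-15 + 0*5) = 6 + (-15 + 0) = 6 - 15 = -9)
A(w) = -9
(32010 - 1*(-15264))/(A(8) + 122*(-1*(-103))) = (32010 - 1*(-15264))/(-9 + 122*(-1*(-103))) = (32010 + 15264)/(-9 + 122*103) = 47274/(-9 + 12566) = 47274/12557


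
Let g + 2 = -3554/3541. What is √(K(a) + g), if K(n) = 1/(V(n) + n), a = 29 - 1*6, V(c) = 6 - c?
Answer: 5*I*√51224106/21246 ≈ 1.6843*I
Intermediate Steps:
g = -10636/3541 (g = -2 - 3554/3541 = -10636/3541 ≈ -3.0037)
a = 23 (a = 29 - 6 = 23)
K(n) = ⅙ (K(n) = 1/((6 - n) + n) = 1/6 = ⅙)
√(K(a) + g) = √(⅙ - 10636/3541) = √(-60275/21246) = 5*I*√51224106/21246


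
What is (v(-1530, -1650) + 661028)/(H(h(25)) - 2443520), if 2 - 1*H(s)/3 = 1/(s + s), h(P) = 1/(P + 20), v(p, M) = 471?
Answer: -1322998/4887163 ≈ -0.27071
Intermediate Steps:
h(P) = 1/(20 + P)
H(s) = 6 - 3/(2*s) (H(s) = 6 - 3/(s + s) = 6 - 3*1/(2*s) = 6 - 3/(2*s))
(v(-1530, -1650) + 661028)/(H(h(25)) - 2443520) = (471 + 661028)/((6 - 3/(2*(1/(20 + 25)))) - 2443520) = 661499/((6 - 3/(2*(1/45))) - 2443520) = 661499/((6 - 3/(2*1/45)) - 2443520) = 661499/((6 - 3/2*45) - 2443520) = 661499/((6 - 135/2) - 2443520) = 661499/(-123/2 - 2443520) = 661499/(-4887163/2) = 661499*(-2/4887163) = -1322998/4887163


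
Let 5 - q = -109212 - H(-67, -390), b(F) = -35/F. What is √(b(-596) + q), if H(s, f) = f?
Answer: √9664278123/298 ≈ 329.89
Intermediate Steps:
q = 108827 (q = 5 - (-109212 - 1*(-390)) = 5 - (-109212 + 390) = 5 - 1*(-108822) = 5 + 108822 = 108827)
√(b(-596) + q) = √(-35/(-596) + 108827) = √(-35*(-1/596) + 108827) = √(35/596 + 108827) = √(64860927/596) = √9664278123/298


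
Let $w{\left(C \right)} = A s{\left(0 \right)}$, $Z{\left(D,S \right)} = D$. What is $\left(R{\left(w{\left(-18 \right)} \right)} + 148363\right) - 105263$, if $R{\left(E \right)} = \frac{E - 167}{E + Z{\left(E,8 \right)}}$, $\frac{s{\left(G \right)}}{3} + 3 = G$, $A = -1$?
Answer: $\frac{387821}{9} \approx 43091.0$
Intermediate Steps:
$s{\left(G \right)} = -9 + 3 G$
$w{\left(C \right)} = 9$ ($w{\left(C \right)} = - (-9 + 3 \cdot 0) = - (-9 + 0) = \left(-1\right) \left(-9\right) = 9$)
$R{\left(E \right)} = \frac{-167 + E}{2 E}$ ($R{\left(E \right)} = \frac{E - 167}{E + E} = \frac{-167 + E}{2 E}$)
$\left(R{\left(w{\left(-18 \right)} \right)} + 148363\right) - 105263 = \left(\frac{-167 + 9}{2 \cdot 9} + 148363\right) - 105263 = \left(\frac{1}{2} \cdot \frac{1}{9} \left(-158\right) + 148363\right) - 105263 = \left(- \frac{79}{9} + 148363\right) - 105263 = \frac{1335188}{9} - 105263 = \frac{387821}{9}$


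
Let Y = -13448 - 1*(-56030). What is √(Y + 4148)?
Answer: √46730 ≈ 216.17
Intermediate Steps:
Y = 42582 (Y = -13448 + 56030 = 42582)
√(Y + 4148) = √(42582 + 4148) = √46730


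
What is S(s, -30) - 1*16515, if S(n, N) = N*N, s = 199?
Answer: -15615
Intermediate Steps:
S(n, N) = N²
S(s, -30) - 1*16515 = (-30)² - 1*16515 = 900 - 16515 = -15615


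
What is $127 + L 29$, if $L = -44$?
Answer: $-1149$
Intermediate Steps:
$127 + L 29 = 127 - 1276 = -1149$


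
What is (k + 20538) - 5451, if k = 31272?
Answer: 46359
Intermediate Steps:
(k + 20538) - 5451 = (31272 + 20538) - 5451 = 51810 - 5451 = 46359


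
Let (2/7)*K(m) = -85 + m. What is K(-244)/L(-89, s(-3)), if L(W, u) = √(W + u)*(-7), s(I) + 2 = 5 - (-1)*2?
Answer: -47*I*√21/12 ≈ -17.948*I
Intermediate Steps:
K(m) = -595/2 + 7*m/2 (K(m) = 7*(-85 + m)/2 = -595/2 + 7*m/2)
s(I) = 5 (s(I) = -2 + (5 - (-1)*2) = -2 + (5 - 1*(-2)) = -2 + (5 + 2) = -2 + 7 = 5)
L(W, u) = -7*√(W + u)
K(-244)/L(-89, s(-3)) = (-595/2 + (7/2)*(-244))/((-7*√(-89 + 5))) = (-595/2 - 854)/((-14*I*√21)) = -2303*I*√21/294/2 = -47*I*√21/12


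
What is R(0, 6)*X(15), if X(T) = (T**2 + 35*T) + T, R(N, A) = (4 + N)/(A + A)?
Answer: 255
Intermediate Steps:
R(N, A) = (4 + N)/(2*A) (R(N, A) = (4 + N)/((2*A)) = (4 + N)*(1/(2*A)) = (4 + N)/(2*A))
X(T) = T**2 + 36*T
R(0, 6)*X(15) = ((1/2)*(4 + 0)/6)*(15*(36 + 15)) = ((1/2)*(1/6)*4)*(15*51) = (1/3)*765 = 255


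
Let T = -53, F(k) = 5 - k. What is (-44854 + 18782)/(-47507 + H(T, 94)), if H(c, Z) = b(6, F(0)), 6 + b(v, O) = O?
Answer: 6518/11877 ≈ 0.54879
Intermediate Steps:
b(v, O) = -6 + O
H(c, Z) = -1 (H(c, Z) = -6 + (5 - 1*0) = -6 + (5 + 0) = -6 + 5 = -1)
(-44854 + 18782)/(-47507 + H(T, 94)) = (-44854 + 18782)/(-47507 - 1) = -26072/(-47508) = -26072*(-1/47508) = 6518/11877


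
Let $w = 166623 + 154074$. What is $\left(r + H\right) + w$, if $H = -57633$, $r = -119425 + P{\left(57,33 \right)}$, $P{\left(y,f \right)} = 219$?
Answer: $143858$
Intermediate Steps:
$w = 320697$
$r = -119206$ ($r = -119425 + 219 = -119206$)
$\left(r + H\right) + w = \left(-119206 - 57633\right) + 320697 = -176839 + 320697 = 143858$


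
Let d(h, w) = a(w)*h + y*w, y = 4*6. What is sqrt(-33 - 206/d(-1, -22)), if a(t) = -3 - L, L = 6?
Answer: I*sqrt(8781999)/519 ≈ 5.7099*I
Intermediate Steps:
y = 24
a(t) = -9 (a(t) = -3 - 1*6 = -3 - 6 = -9)
d(h, w) = -9*h + 24*w
sqrt(-33 - 206/d(-1, -22)) = sqrt(-33 - 206/(-9*(-1) + 24*(-22))) = sqrt(-33 - 206/(9 - 528)) = sqrt(-33 - 206/(-519)) = sqrt(-33 - 206*(-1/519)) = sqrt(-33 + 206/519) = sqrt(-16921/519) = I*sqrt(8781999)/519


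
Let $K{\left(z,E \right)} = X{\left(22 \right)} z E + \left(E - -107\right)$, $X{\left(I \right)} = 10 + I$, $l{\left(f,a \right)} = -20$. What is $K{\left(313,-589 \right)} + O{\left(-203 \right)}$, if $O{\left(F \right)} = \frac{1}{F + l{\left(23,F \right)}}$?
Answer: $- \frac{1315679039}{223} \approx -5.8999 \cdot 10^{6}$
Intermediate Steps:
$O{\left(F \right)} = \frac{1}{-20 + F}$ ($O{\left(F \right)} = \frac{1}{F - 20} = \frac{1}{-20 + F}$)
$K{\left(z,E \right)} = 107 + E + 32 E z$ ($K{\left(z,E \right)} = \left(10 + 22\right) z E + \left(E - -107\right) = 32 z E + \left(E + 107\right) = 32 E z + \left(107 + E\right) = 107 + E + 32 E z$)
$K{\left(313,-589 \right)} + O{\left(-203 \right)} = \left(107 - 589 + 32 \left(-589\right) 313\right) + \frac{1}{-20 - 203} = \left(107 - 589 - 5899424\right) + \frac{1}{-223} = -5899906 - \frac{1}{223} = - \frac{1315679039}{223}$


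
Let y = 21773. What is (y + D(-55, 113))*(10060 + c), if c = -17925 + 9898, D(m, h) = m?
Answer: 44152694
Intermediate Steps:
c = -8027
(y + D(-55, 113))*(10060 + c) = (21773 - 55)*(10060 - 8027) = 21718*2033 = 44152694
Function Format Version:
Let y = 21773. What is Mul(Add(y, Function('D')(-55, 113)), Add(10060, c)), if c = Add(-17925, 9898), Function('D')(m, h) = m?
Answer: 44152694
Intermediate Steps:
c = -8027
Mul(Add(y, Function('D')(-55, 113)), Add(10060, c)) = Mul(Add(21773, -55), Add(10060, -8027)) = Mul(21718, 2033) = 44152694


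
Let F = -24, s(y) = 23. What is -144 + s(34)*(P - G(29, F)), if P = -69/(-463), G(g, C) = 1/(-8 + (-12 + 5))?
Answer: -965626/6945 ≈ -139.04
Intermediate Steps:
G(g, C) = -1/15 (G(g, C) = 1/(-8 - 7) = 1/(-15) = -1/15)
P = 69/463 (P = -69*(-1/463) = 69/463 ≈ 0.14903)
-144 + s(34)*(P - G(29, F)) = -144 + 23*(69/463 - 1*(-1/15)) = -144 + 23*(69/463 + 1/15) = -144 + 23*(1498/6945) = -144 + 34454/6945 = -965626/6945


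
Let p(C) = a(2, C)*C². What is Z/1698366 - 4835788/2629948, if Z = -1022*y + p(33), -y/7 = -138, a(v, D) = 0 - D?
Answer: -908655982215/372217855414 ≈ -2.4412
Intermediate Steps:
a(v, D) = -D
y = 966 (y = -7*(-138) = 966)
p(C) = -C³ (p(C) = (-C)*C² = -C³)
Z = -1023189 (Z = -1022*966 - 1*33³ = -987252 - 1*35937 = -987252 - 35937 = -1023189)
Z/1698366 - 4835788/2629948 = -1023189/1698366 - 4835788/2629948 = -1023189*1/1698366 - 4835788*1/2629948 = -341063/566122 - 1208947/657487 = -908655982215/372217855414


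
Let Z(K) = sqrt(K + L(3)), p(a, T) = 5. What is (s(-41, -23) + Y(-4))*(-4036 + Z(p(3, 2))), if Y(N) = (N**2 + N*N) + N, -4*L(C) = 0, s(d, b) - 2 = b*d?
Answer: -3927028 + 973*sqrt(5) ≈ -3.9249e+6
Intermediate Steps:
s(d, b) = 2 + b*d
L(C) = 0 (L(C) = -1/4*0 = 0)
Y(N) = N + 2*N**2 (Y(N) = (N**2 + N**2) + N = 2*N**2 + N = N + 2*N**2)
Z(K) = sqrt(K) (Z(K) = sqrt(K + 0) = sqrt(K))
(s(-41, -23) + Y(-4))*(-4036 + Z(p(3, 2))) = ((2 - 23*(-41)) - 4*(1 + 2*(-4)))*(-4036 + sqrt(5)) = ((2 + 943) - 4*(1 - 8))*(-4036 + sqrt(5)) = (945 - 4*(-7))*(-4036 + sqrt(5)) = (945 + 28)*(-4036 + sqrt(5)) = 973*(-4036 + sqrt(5)) = -3927028 + 973*sqrt(5)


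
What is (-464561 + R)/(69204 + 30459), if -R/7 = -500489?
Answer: 1012954/33221 ≈ 30.491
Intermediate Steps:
R = 3503423 (R = -7*(-500489) = 3503423)
(-464561 + R)/(69204 + 30459) = (-464561 + 3503423)/(69204 + 30459) = 3038862/99663 = 3038862*(1/99663) = 1012954/33221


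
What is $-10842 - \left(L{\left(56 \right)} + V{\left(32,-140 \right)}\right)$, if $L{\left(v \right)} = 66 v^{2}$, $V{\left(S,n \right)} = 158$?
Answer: $-217976$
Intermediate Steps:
$-10842 - \left(L{\left(56 \right)} + V{\left(32,-140 \right)}\right) = -10842 - \left(66 \cdot 56^{2} + 158\right) = -10842 - \left(66 \cdot 3136 + 158\right) = -10842 - \left(206976 + 158\right) = -10842 - 207134 = -217976$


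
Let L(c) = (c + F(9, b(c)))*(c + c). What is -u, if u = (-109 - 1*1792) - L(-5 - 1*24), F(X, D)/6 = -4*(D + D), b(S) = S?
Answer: -77153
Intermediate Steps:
F(X, D) = -48*D (F(X, D) = 6*(-4*(D + D)) = 6*(-8*D) = -48*D)
L(c) = -94*c² (L(c) = (c - 48*c)*(c + c) = (-47*c)*(2*c) = -94*c²)
u = 77153 (u = (-109 - 1*1792) - (-94)*(-5 - 1*24)² = (-109 - 1792) - (-94)*(-5 - 24)² = -1901 - (-94)*(-29)² = -1901 - (-94)*841 = -1901 - 1*(-79054) = -1901 + 79054 = 77153)
-u = -1*77153 = -77153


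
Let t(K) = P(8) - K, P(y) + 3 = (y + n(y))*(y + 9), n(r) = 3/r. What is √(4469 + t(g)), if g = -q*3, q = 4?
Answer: 111*√6/4 ≈ 67.973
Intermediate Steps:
P(y) = -3 + (9 + y)*(y + 3/y) (P(y) = -3 + (y + 3/y)*(y + 9) = -3 + (y + 3/y)*(9 + y) = -3 + (9 + y)*(y + 3/y))
g = -12 (g = -1*4*3 = -4*3 = -12)
t(K) = 1115/8 - K (t(K) = (27 + 8²*(9 + 8))/8 - K = (27 + 64*17)/8 - K = (27 + 1088)/8 - K = (⅛)*1115 - K = 1115/8 - K)
√(4469 + t(g)) = √(4469 + (1115/8 - 1*(-12))) = √(4469 + (1115/8 + 12)) = √(4469 + 1211/8) = √(36963/8) = 111*√6/4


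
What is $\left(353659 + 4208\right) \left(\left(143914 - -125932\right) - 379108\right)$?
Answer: $-39101264154$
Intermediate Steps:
$\left(353659 + 4208\right) \left(\left(143914 - -125932\right) - 379108\right) = 357867 \left(\left(143914 + 125932\right) - 379108\right) = 357867 \left(269846 - 379108\right) = 357867 \left(-109262\right) = -39101264154$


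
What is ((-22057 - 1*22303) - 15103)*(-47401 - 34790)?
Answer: 4887323433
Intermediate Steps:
((-22057 - 1*22303) - 15103)*(-47401 - 34790) = ((-22057 - 22303) - 15103)*(-82191) = (-44360 - 15103)*(-82191) = -59463*(-82191) = 4887323433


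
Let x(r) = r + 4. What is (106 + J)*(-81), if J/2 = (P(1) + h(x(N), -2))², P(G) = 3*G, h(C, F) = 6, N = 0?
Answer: -21708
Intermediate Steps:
x(r) = 4 + r
J = 162 (J = 2*(3*1 + 6)² = 2*(3 + 6)² = 2*9² = 2*81 = 162)
(106 + J)*(-81) = (106 + 162)*(-81) = 268*(-81) = -21708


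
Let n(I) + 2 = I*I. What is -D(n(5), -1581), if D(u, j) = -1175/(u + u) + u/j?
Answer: 1858733/72726 ≈ 25.558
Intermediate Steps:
n(I) = -2 + I**2 (n(I) = -2 + I*I = -2 + I**2)
D(u, j) = -1175/(2*u) + u/j (D(u, j) = -1175*1/(2*u) + u/j = -1175/(2*u) + u/j)
-D(n(5), -1581) = -(-1175/(2*(-2 + 5**2)) + (-2 + 5**2)/(-1581)) = -(-1175/(2*(-2 + 25)) + (-2 + 25)*(-1/1581)) = -(-1175/2/23 + 23*(-1/1581)) = -(-1175/2*1/23 - 23/1581) = -(-1175/46 - 23/1581) = -1*(-1858733/72726) = 1858733/72726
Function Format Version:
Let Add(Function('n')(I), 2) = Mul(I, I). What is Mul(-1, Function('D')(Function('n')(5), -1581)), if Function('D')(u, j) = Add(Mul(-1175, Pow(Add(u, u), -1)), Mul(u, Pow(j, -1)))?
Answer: Rational(1858733, 72726) ≈ 25.558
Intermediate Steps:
Function('n')(I) = Add(-2, Pow(I, 2)) (Function('n')(I) = Add(-2, Mul(I, I)) = Add(-2, Pow(I, 2)))
Function('D')(u, j) = Add(Mul(Rational(-1175, 2), Pow(u, -1)), Mul(u, Pow(j, -1))) (Function('D')(u, j) = Add(Mul(-1175, Pow(Mul(2, u), -1)), Mul(u, Pow(j, -1))) = Add(Mul(-1175, Mul(Rational(1, 2), Pow(u, -1))), Mul(u, Pow(j, -1))) = Add(Mul(Rational(-1175, 2), Pow(u, -1)), Mul(u, Pow(j, -1))))
Mul(-1, Function('D')(Function('n')(5), -1581)) = Mul(-1, Add(Mul(Rational(-1175, 2), Pow(Add(-2, Pow(5, 2)), -1)), Mul(Add(-2, Pow(5, 2)), Pow(-1581, -1)))) = Mul(-1, Add(Mul(Rational(-1175, 2), Pow(Add(-2, 25), -1)), Mul(Add(-2, 25), Rational(-1, 1581)))) = Mul(-1, Add(Mul(Rational(-1175, 2), Pow(23, -1)), Mul(23, Rational(-1, 1581)))) = Mul(-1, Add(Mul(Rational(-1175, 2), Rational(1, 23)), Rational(-23, 1581))) = Mul(-1, Add(Rational(-1175, 46), Rational(-23, 1581))) = Mul(-1, Rational(-1858733, 72726)) = Rational(1858733, 72726)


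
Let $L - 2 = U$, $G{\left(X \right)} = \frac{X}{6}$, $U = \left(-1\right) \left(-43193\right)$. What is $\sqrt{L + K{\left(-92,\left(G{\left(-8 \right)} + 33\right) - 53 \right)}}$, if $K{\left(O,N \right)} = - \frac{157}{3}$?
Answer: $\frac{2 \sqrt{97071}}{3} \approx 207.71$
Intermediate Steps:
$U = 43193$
$G{\left(X \right)} = \frac{X}{6}$ ($G{\left(X \right)} = X \frac{1}{6} = \frac{X}{6}$)
$K{\left(O,N \right)} = - \frac{157}{3}$ ($K{\left(O,N \right)} = \left(-157\right) \frac{1}{3} = - \frac{157}{3}$)
$L = 43195$ ($L = 2 + 43193 = 43195$)
$\sqrt{L + K{\left(-92,\left(G{\left(-8 \right)} + 33\right) - 53 \right)}} = \sqrt{43195 - \frac{157}{3}} = \sqrt{\frac{129428}{3}} = \frac{2 \sqrt{97071}}{3}$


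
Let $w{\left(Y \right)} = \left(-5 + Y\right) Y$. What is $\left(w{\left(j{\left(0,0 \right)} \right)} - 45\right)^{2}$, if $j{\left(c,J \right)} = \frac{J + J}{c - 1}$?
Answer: $2025$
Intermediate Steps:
$j{\left(c,J \right)} = \frac{2 J}{-1 + c}$
$w{\left(Y \right)} = Y \left(-5 + Y\right)$
$\left(w{\left(j{\left(0,0 \right)} \right)} - 45\right)^{2} = \left(2 \cdot 0 \frac{1}{-1 + 0} \left(-5 + 2 \cdot 0 \frac{1}{-1 + 0}\right) - 45\right)^{2} = \left(2 \cdot 0 \frac{1}{-1} \left(-5 + 2 \cdot 0 \frac{1}{-1}\right) - 45\right)^{2} = \left(2 \cdot 0 \left(-1\right) \left(-5 + 2 \cdot 0 \left(-1\right)\right) - 45\right)^{2} = \left(0 \left(-5 + 0\right) - 45\right)^{2} = \left(0 \left(-5\right) - 45\right)^{2} = \left(0 - 45\right)^{2} = \left(-45\right)^{2} = 2025$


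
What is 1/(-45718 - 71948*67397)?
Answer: -1/7930335402 ≈ -1.2610e-10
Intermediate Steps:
1/(-45718 - 71948*67397) = (1/67397)/(-117666) = -1/117666*1/67397 = -1/7930335402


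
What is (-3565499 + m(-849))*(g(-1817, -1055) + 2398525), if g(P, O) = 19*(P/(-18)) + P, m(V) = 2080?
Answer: -153851566757873/18 ≈ -8.5473e+12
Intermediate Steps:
g(P, O) = -P/18 (g(P, O) = 19*(P*(-1/18)) + P = 19*(-P/18) + P = -19*P/18 + P = -P/18)
(-3565499 + m(-849))*(g(-1817, -1055) + 2398525) = (-3565499 + 2080)*(-1/18*(-1817) + 2398525) = -3563419*(1817/18 + 2398525) = -3563419*43175267/18 = -153851566757873/18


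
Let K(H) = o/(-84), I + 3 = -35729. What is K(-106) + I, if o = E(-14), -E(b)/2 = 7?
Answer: -214391/6 ≈ -35732.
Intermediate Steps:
I = -35732 (I = -3 - 35729 = -35732)
E(b) = -14 (E(b) = -2*7 = -14)
o = -14
K(H) = ⅙ (K(H) = -14/(-84) = -14*(-1/84) = ⅙)
K(-106) + I = ⅙ - 35732 = -214391/6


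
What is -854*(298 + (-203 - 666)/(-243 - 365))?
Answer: -77736631/304 ≈ -2.5571e+5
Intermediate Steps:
-854*(298 + (-203 - 666)/(-243 - 365)) = -854*(298 - 869/(-608)) = -854*(298 - 869*(-1/608)) = -854*(298 + 869/608) = -854*182053/608 = -77736631/304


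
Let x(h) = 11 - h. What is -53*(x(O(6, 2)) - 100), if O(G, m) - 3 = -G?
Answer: 4558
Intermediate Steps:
O(G, m) = 3 - G
-53*(x(O(6, 2)) - 100) = -53*((11 - (3 - 1*6)) - 100) = -53*((11 - (3 - 6)) - 100) = -53*((11 - 1*(-3)) - 100) = -53*((11 + 3) - 100) = -53*(14 - 100) = -53*(-86) = 4558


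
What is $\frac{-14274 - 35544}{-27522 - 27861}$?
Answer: $\frac{16606}{18461} \approx 0.89952$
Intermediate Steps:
$\frac{-14274 - 35544}{-27522 - 27861} = - \frac{49818}{-55383} = \left(-49818\right) \left(- \frac{1}{55383}\right) = \frac{16606}{18461}$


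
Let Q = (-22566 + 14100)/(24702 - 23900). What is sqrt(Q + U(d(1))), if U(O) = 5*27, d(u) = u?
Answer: sqrt(20010702)/401 ≈ 11.155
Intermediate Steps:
Q = -4233/401 (Q = -8466/802 = -8466*1/802 = -4233/401 ≈ -10.556)
U(O) = 135
sqrt(Q + U(d(1))) = sqrt(-4233/401 + 135) = sqrt(49902/401) = sqrt(20010702)/401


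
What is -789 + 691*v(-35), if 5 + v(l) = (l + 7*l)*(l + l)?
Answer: 13539356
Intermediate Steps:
v(l) = -5 + 16*l² (v(l) = -5 + (l + 7*l)*(l + l) = -5 + (8*l)*(2*l) = -5 + 16*l²)
-789 + 691*v(-35) = -789 + 691*(-5 + 16*(-35)²) = -789 + 691*(-5 + 16*1225) = -789 + 691*(-5 + 19600) = -789 + 691*19595 = -789 + 13540145 = 13539356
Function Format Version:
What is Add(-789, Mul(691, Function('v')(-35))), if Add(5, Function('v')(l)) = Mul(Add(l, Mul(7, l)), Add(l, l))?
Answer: 13539356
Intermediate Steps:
Function('v')(l) = Add(-5, Mul(16, Pow(l, 2))) (Function('v')(l) = Add(-5, Mul(Add(l, Mul(7, l)), Add(l, l))) = Add(-5, Mul(Mul(8, l), Mul(2, l))) = Add(-5, Mul(16, Pow(l, 2))))
Add(-789, Mul(691, Function('v')(-35))) = Add(-789, Mul(691, Add(-5, Mul(16, Pow(-35, 2))))) = Add(-789, Mul(691, Add(-5, Mul(16, 1225)))) = Add(-789, Mul(691, Add(-5, 19600))) = Add(-789, Mul(691, 19595)) = Add(-789, 13540145) = 13539356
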